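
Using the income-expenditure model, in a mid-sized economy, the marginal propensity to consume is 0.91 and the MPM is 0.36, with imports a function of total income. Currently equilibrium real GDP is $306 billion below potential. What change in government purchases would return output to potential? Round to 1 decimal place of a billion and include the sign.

Spending multiplier = 1/(1 − c + m) = 1/(1 − 0.91 + 0.36) = 1/0.45 ≈ 2.222.
Need ΔY = +$306 billion, so ΔG = ΔY/k = (+$306 billion) × 0.45 = +$137.7 billion.
The government should increase government purchases by $137.7 billion.

+$137.7 billion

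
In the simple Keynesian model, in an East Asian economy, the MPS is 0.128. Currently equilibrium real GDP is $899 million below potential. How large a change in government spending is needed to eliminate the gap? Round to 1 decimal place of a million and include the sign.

+$115.1 million

MPC = 1 − MPS = 1 − 0.128 = 0.872.
Spending multiplier = 1/(1 − MPC) = 1/(1 − 0.872) = 1/0.128 ≈ 7.813.
Need ΔY = +$899 million, so ΔG = ΔY/k = (+$899 million) × 0.128 ≈ +$115.1 million.
The government should increase government spending by $115.1 million.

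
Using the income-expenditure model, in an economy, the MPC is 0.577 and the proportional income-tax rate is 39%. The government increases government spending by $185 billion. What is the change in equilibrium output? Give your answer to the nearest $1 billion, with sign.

Government-spending multiplier = 1/(1 − c(1−t)) = 1/(1 − 0.577×0.61) = 1/0.64803 ≈ 1.543.
ΔY = k × ΔG = (+$185 billion) / 0.64803 ≈ +$285 billion.

+$285 billion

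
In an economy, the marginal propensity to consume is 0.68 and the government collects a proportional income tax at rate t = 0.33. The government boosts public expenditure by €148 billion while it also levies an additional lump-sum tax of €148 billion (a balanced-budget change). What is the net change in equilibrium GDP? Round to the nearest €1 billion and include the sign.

Expenditure multiplier = 1/(1 − c(1−t)) = 1/(1 − 0.68×0.67) = 1/0.5444 ≈ 1.837.
ΔG contributes k·ΔG = (+€148 billion) / 0.5444 ≈ +€271.9 billion.
ΔT of +€148 billion changes first-round spending by −c·ΔT = −€100.64 billion, contributing k·(−c·ΔT) = (−€100.64 billion) / 0.5444 ≈ −€184.9 billion.
Net ΔY = k(ΔG − c·ΔT) = (+€47.36 billion) / 0.5444 ≈ +€87 billion.

+€87 billion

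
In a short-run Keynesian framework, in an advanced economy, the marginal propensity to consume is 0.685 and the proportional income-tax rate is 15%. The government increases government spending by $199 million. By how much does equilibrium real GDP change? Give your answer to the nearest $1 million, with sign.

+$476 million

Expenditure multiplier = 1/(1 − c(1−t)) = 1/(1 − 0.685×0.85) = 1/0.41775 ≈ 2.394.
ΔY = k × ΔG = (+$199 million) / 0.41775 ≈ +$476 million.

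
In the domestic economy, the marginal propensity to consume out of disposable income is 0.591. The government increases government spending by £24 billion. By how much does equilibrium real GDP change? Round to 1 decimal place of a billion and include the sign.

+£58.7 billion

Spending multiplier = 1/(1 − MPC) = 1/(1 − 0.591) = 1/0.409 ≈ 2.445.
ΔY = k × ΔG = (+£24 billion) / 0.409 ≈ +£58.7 billion.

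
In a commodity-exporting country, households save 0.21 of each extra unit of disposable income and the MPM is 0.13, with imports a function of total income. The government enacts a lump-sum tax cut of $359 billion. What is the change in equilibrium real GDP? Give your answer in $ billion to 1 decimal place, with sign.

+$834.1 billion

MPC = 1 − MPS = 1 − 0.21 = 0.79.
A lump-sum tax change of −$359 billion shifts disposable income by +$359 billion; first-round consumption changes by −c × ΔT = −0.79 × (−$359 billion) = +$283.61 billion.
Expenditure multiplier = 1/(1 − c + m) = 1/(1 − 0.79 + 0.13) = 1/0.34 ≈ 2.941.
The tax multiplier is −c × k ≈ −2.324, so ΔY = k × (−c·ΔT) = (+$283.61 billion) / 0.34 ≈ +$834.1 billion.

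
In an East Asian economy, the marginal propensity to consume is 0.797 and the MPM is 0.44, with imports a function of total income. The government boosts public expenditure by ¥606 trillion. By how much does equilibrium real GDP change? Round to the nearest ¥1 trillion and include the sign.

Spending multiplier = 1/(1 − c + m) = 1/(1 − 0.797 + 0.44) = 1/0.643 ≈ 1.555.
ΔY = k × ΔG = (+¥606 trillion) / 0.643 ≈ +¥942 trillion.

+¥942 trillion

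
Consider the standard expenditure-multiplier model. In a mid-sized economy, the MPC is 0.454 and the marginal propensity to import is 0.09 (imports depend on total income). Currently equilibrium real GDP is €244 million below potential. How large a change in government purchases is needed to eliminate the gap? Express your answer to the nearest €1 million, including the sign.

+€155 million

Spending multiplier = 1/(1 − c + m) = 1/(1 − 0.454 + 0.09) = 1/0.636 ≈ 1.572.
Need ΔY = +€244 million, so ΔG = ΔY/k = (+€244 million) × 0.636 ≈ +€155 million.
The government should increase government purchases by €155 million.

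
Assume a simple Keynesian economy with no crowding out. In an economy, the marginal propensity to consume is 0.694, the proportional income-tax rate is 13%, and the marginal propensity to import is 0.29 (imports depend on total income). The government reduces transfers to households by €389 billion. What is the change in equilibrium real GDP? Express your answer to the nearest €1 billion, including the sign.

The transfer change shifts disposable income by −€389 billion, so first-round consumption changes by c·ΔTR = 0.694 × (−€389 billion) = −€269.966 billion.
Expenditure multiplier = 1/(1 − c(1−t) + m) = 1/(1 − 0.694×0.87 + 0.29) = 1/0.68622 ≈ 1.457.
The transfer multiplier is c × k ≈ 1.011, so ΔY = k × (c·ΔTR) = (−€269.966 billion) / 0.68622 ≈ −€393 billion.

−€393 billion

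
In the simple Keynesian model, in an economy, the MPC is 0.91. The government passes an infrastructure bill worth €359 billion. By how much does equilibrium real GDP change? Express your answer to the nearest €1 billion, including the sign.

+€3,989 billion

Expenditure multiplier = 1/(1 − MPC) = 1/(1 − 0.91) = 1/0.09 ≈ 11.111.
ΔY = k × ΔG = (+€359 billion) / 0.09 ≈ +€3,989 billion.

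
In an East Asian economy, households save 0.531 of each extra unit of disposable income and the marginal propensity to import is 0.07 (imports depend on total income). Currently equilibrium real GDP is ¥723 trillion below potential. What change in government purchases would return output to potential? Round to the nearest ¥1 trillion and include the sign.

MPC = 1 − MPS = 1 − 0.531 = 0.469.
Spending multiplier = 1/(1 − c + m) = 1/(1 − 0.469 + 0.07) = 1/0.601 ≈ 1.664.
Need ΔY = +¥723 trillion, so ΔG = ΔY/k = (+¥723 trillion) × 0.601 ≈ +¥435 trillion.
The government should increase government purchases by ¥435 trillion.

+¥435 trillion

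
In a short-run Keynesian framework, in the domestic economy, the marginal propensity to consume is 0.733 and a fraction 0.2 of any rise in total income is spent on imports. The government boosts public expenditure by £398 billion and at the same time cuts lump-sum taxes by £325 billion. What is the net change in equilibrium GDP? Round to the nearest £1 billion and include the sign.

Expenditure multiplier = 1/(1 − c + m) = 1/(1 − 0.733 + 0.2) = 1/0.467 ≈ 2.141.
ΔG contributes k·ΔG = (+£398 billion) / 0.467 ≈ +£852.2 billion.
ΔT of −£325 billion changes first-round spending by −c·ΔT = +£238.225 billion, contributing k·(−c·ΔT) = (+£238.225 billion) / 0.467 ≈ +£510.1 billion.
Net ΔY = k(ΔG − c·ΔT) = (+£636.225 billion) / 0.467 ≈ +£1,362 billion.

+£1,362 billion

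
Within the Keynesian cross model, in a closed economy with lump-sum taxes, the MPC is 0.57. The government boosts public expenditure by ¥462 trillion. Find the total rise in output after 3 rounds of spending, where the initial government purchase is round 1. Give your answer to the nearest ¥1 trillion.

¥875 trillion

Round 1 adds ΔG = ¥462 trillion; each later round is MPC = 0.57 times the previous.
After 3 rounds: 462 + 263.34 + 150.1038 = ΔG·(1 − c^3)/(1 − c) = 462 × (1 − 0.185193)/0.43 ≈ ¥875 trillion.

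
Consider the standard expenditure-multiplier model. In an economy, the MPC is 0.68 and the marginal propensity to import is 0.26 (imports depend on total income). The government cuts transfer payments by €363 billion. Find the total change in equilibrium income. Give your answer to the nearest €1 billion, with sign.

The transfer change shifts disposable income by −€363 billion, so first-round consumption changes by c·ΔTR = 0.68 × (−€363 billion) = −€246.84 billion.
Expenditure multiplier = 1/(1 − c + m) = 1/(1 − 0.68 + 0.26) = 1/0.58 ≈ 1.724.
The transfer multiplier is c × k ≈ 1.172, so ΔY = k × (c·ΔTR) = (−€246.84 billion) / 0.58 ≈ −€426 billion.

−€426 billion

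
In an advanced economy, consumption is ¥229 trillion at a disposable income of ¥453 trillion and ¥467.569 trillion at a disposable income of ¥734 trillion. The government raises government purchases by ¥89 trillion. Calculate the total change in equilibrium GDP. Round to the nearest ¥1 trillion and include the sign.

MPC = ΔC/ΔYd = (467.569 − 229)/(734 − 453) = 238.569/281 = 0.849.
Spending multiplier = 1/(1 − MPC) = 1/(1 − 0.849) = 1/0.151 ≈ 6.623.
ΔY = k × ΔG = (+¥89 trillion) / 0.151 ≈ +¥589 trillion.

+¥589 trillion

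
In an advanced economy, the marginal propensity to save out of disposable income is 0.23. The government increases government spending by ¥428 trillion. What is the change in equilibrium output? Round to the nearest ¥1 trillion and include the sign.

MPC = 1 − MPS = 1 − 0.23 = 0.77.
Government-spending multiplier = 1/(1 − MPC) = 1/(1 − 0.77) = 1/0.23 ≈ 4.348.
ΔY = k × ΔG = (+¥428 trillion) / 0.23 ≈ +¥1,861 trillion.

+¥1,861 trillion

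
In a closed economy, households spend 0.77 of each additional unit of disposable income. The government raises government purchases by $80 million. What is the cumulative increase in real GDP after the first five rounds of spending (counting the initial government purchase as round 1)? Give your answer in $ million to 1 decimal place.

Round 1 adds ΔG = $80 million; each later round is MPC = 0.77 times the previous.
After 5 rounds: 80 + 61.6 + 47.432 + 36.52264 + 28.1224328 = ΔG·(1 − c^5)/(1 − c) = 80 × (1 − 0.2706784157)/0.23 ≈ $253.7 million.

$253.7 million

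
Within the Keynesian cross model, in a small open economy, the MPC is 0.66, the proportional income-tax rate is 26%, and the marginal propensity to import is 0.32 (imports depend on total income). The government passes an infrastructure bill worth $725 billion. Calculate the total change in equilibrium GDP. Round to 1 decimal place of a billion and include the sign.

Spending multiplier = 1/(1 − c(1−t) + m) = 1/(1 − 0.66×0.74 + 0.32) = 1/0.8316 ≈ 1.203.
ΔY = k × ΔG = (+$725 billion) / 0.8316 ≈ +$871.8 billion.

+$871.8 billion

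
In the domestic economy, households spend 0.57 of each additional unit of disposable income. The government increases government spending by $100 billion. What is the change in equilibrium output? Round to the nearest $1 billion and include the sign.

+$233 billion

Expenditure multiplier = 1/(1 − MPC) = 1/(1 − 0.57) = 1/0.43 ≈ 2.326.
ΔY = k × ΔG = (+$100 billion) / 0.43 ≈ +$233 billion.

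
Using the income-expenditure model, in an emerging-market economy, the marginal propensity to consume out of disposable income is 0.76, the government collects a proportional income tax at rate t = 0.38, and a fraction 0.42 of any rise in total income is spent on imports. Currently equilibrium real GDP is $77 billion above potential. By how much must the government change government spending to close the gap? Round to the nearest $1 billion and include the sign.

Spending multiplier = 1/(1 − c(1−t) + m) = 1/(1 − 0.76×0.62 + 0.42) = 1/0.9488 ≈ 1.054.
Need ΔY = −$77 billion, so ΔG = ΔY/k = (−$77 billion) × 0.9488 ≈ −$73 billion.
The government should cut government spending by $73 billion.

−$73 billion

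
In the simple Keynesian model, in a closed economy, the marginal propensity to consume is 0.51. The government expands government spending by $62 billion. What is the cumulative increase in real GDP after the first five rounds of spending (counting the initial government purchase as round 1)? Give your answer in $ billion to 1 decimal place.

$122.2 billion

Round 1 adds ΔG = $62 billion; each later round is MPC = 0.51 times the previous.
After 5 rounds: 62 + 31.62 + 16.1262 + 8.224362 + 4.19442462 = ΔG·(1 − c^5)/(1 − c) = 62 × (1 − 0.0345025251)/0.49 ≈ $122.2 billion.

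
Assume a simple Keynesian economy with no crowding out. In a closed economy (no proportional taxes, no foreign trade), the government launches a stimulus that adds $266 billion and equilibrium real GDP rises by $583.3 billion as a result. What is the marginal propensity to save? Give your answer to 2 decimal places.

Implied spending multiplier k = ΔY/ΔG = 583.3/266 ≈ 2.1929.
Since k = 1/(1 − MPC), MPC = 1 − 1/k = 1 − ΔG/ΔY = 1 − 266/583.3 ≈ 0.54.
MPS = 1 − MPC = 0.46.

0.46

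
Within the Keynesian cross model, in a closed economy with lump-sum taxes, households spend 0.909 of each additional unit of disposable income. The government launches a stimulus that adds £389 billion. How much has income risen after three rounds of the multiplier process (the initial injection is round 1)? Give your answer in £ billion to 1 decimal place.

£1,064.0 billion

Round 1 adds ΔG = £389 billion; each later round is MPC = 0.909 times the previous.
After 3 rounds: 389 + 353.601 + 321.423309 = ΔG·(1 − c^3)/(1 − c) = 389 × (1 − 0.751089429)/0.091 ≈ £1,064 billion.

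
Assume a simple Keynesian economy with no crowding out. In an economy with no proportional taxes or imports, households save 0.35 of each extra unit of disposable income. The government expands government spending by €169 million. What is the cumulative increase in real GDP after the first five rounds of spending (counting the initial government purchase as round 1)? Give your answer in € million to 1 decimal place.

€426.8 million

MPC = 1 − MPS = 1 − 0.35 = 0.65.
Round 1 adds ΔG = €169 million; each later round is MPC = 0.65 times the previous.
After 5 rounds: 169 + 109.85 + 71.4025 + 46.411625 + 30.16755625 = ΔG·(1 − c^5)/(1 − c) = 169 × (1 − 0.1160290625)/0.35 ≈ €426.8 million.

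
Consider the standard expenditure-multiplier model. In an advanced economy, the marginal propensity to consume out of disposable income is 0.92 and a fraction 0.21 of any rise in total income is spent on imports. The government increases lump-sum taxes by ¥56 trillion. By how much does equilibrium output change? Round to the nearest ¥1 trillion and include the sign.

A lump-sum tax change of +¥56 trillion shifts disposable income by −¥56 trillion; first-round consumption changes by −c × ΔT = −0.92 × (+¥56 trillion) = −¥51.52 trillion.
Expenditure multiplier = 1/(1 − c + m) = 1/(1 − 0.92 + 0.21) = 1/0.29 ≈ 3.448.
The tax multiplier is −c × k ≈ −3.172, so ΔY = k × (−c·ΔT) = (−¥51.52 trillion) / 0.29 ≈ −¥178 trillion.

−¥178 trillion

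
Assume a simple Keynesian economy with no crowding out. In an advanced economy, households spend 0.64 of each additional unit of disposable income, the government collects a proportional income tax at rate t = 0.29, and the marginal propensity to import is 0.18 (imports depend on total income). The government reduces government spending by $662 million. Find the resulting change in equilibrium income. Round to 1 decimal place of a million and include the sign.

Expenditure multiplier = 1/(1 − c(1−t) + m) = 1/(1 − 0.64×0.71 + 0.18) = 1/0.7256 ≈ 1.378.
ΔY = k × ΔG = (−$662 million) / 0.7256 ≈ −$912.3 million.

−$912.3 million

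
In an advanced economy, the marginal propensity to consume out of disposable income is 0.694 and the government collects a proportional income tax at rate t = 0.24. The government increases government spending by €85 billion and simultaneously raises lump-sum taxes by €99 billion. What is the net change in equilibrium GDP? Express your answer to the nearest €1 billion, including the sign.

+€34 billion

Expenditure multiplier = 1/(1 − c(1−t)) = 1/(1 − 0.694×0.76) = 1/0.47256 ≈ 2.116.
ΔG contributes k·ΔG = (+€85 billion) / 0.47256 ≈ +€179.9 billion.
ΔT of +€99 billion changes first-round spending by −c·ΔT = −€68.706 billion, contributing k·(−c·ΔT) = (−€68.706 billion) / 0.47256 ≈ −€145.4 billion.
Net ΔY = k(ΔG − c·ΔT) = (+€16.294 billion) / 0.47256 ≈ +€34 billion.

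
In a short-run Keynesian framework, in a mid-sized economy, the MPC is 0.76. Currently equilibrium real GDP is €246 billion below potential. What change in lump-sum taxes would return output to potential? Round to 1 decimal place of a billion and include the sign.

Spending multiplier = 1/(1 − MPC) = 1/(1 − 0.76) = 1/0.24 ≈ 4.167.
Tax multiplier = −c·k = −0.76/0.24 ≈ −3.167. Need ΔY = +€246 billion, so ΔT = ΔY/(−c·k) = −(+€246 billion) × 0.24 / 0.76 ≈ −€77.7 billion.
The government should cut lump-sum taxes by €77.7 billion.

−€77.7 billion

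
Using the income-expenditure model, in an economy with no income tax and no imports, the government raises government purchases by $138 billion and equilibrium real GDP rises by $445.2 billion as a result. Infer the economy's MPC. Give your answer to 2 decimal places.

Implied spending multiplier k = ΔY/ΔG = 445.2/138 ≈ 3.2261.
Since k = 1/(1 − MPC), MPC = 1 − 1/k = 1 − ΔG/ΔY = 1 − 138/445.2 ≈ 0.69.

0.69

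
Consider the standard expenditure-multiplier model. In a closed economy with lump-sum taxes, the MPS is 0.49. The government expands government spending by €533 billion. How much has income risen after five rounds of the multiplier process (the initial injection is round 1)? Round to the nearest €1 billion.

MPC = 1 − MPS = 1 − 0.49 = 0.51.
Round 1 adds ΔG = €533 billion; each later round is MPC = 0.51 times the previous.
After 5 rounds: 533 + 271.83 + 138.6333 + 70.702983 + 36.05852133 = ΔG·(1 − c^5)/(1 − c) = 533 × (1 − 0.0345025251)/0.49 ≈ €1,050 billion.

€1,050 billion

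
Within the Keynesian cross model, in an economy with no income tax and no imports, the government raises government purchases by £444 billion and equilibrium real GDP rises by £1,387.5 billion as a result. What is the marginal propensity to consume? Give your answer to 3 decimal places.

Implied spending multiplier k = ΔY/ΔG = 1,387.5/444 = 3.125.
Since k = 1/(1 − MPC), MPC = 1 − 1/k = 1 − ΔG/ΔY = 1 − 444/1,387.5 = 0.680.

0.680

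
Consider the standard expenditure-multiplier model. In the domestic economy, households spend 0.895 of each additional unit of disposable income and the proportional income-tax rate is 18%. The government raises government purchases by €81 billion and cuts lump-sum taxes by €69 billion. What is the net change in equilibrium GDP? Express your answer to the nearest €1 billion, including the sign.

Expenditure multiplier = 1/(1 − c(1−t)) = 1/(1 − 0.895×0.82) = 1/0.2661 ≈ 3.758.
ΔG contributes k·ΔG = (+€81 billion) / 0.2661 ≈ +€304.4 billion.
ΔT of −€69 billion changes first-round spending by −c·ΔT = +€61.755 billion, contributing k·(−c·ΔT) = (+€61.755 billion) / 0.2661 ≈ +€232.1 billion.
Net ΔY = k(ΔG − c·ΔT) = (+€142.755 billion) / 0.2661 ≈ +€536 billion.

+€536 billion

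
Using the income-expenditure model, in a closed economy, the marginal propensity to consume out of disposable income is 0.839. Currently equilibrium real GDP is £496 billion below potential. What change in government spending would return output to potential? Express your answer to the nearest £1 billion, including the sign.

Spending multiplier = 1/(1 − MPC) = 1/(1 − 0.839) = 1/0.161 ≈ 6.211.
Need ΔY = +£496 billion, so ΔG = ΔY/k = (+£496 billion) × 0.161 ≈ +£80 billion.
The government should increase government spending by £80 billion.

+£80 billion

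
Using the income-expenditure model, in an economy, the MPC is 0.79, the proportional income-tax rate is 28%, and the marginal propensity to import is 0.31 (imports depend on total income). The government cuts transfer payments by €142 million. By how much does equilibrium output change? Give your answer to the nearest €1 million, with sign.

The transfer change shifts disposable income by −€142 million, so first-round consumption changes by c·ΔTR = 0.79 × (−€142 million) = −€112.18 million.
Expenditure multiplier = 1/(1 − c(1−t) + m) = 1/(1 − 0.79×0.72 + 0.31) = 1/0.7412 ≈ 1.349.
The transfer multiplier is c × k ≈ 1.066, so ΔY = k × (c·ΔTR) = (−€112.18 million) / 0.7412 ≈ −€151 million.

−€151 million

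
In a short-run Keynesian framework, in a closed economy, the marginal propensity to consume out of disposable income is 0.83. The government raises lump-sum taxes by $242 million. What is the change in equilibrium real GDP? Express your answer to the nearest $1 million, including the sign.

−$1,182 million

A lump-sum tax change of +$242 million shifts disposable income by −$242 million; first-round consumption changes by −c × ΔT = −0.83 × (+$242 million) = −$200.86 million.
Expenditure multiplier = 1/(1 − MPC) = 1/(1 − 0.83) = 1/0.17 ≈ 5.882.
The tax multiplier is −c × k ≈ −4.882, so ΔY = k × (−c·ΔT) = (−$200.86 million) / 0.17 ≈ −$1,182 million.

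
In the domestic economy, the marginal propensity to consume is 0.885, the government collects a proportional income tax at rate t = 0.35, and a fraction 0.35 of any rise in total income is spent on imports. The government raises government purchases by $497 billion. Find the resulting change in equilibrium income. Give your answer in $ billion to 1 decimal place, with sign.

+$641.5 billion

Spending multiplier = 1/(1 − c(1−t) + m) = 1/(1 − 0.885×0.65 + 0.35) = 1/0.77475 ≈ 1.291.
ΔY = k × ΔG = (+$497 billion) / 0.77475 ≈ +$641.5 billion.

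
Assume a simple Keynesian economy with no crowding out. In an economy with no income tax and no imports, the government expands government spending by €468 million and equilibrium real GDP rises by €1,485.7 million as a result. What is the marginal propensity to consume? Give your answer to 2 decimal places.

0.68

Implied spending multiplier k = ΔY/ΔG = 1,485.7/468 ≈ 3.1746.
Since k = 1/(1 − MPC), MPC = 1 − 1/k = 1 − ΔG/ΔY = 1 − 468/1,485.7 ≈ 0.68.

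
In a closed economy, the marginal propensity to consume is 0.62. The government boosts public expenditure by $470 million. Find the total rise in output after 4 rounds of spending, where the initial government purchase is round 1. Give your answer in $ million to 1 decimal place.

Round 1 adds ΔG = $470 million; each later round is MPC = 0.62 times the previous.
After 4 rounds: 470 + 291.4 + 180.668 + 112.01416 = ΔG·(1 − c^4)/(1 − c) = 470 × (1 − 0.14776336)/0.38 ≈ $1,054.1 million.

$1,054.1 million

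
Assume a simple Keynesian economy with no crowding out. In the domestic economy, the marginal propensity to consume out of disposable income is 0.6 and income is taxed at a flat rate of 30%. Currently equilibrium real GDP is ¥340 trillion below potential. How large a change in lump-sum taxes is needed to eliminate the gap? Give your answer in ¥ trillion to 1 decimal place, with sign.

Spending multiplier = 1/(1 − c(1−t)) = 1/(1 − 0.6×0.7) = 1/0.58 ≈ 1.724.
Tax multiplier = −c·k = −0.6/0.58 ≈ −1.034. Need ΔY = +¥340 trillion, so ΔT = ΔY/(−c·k) = −(+¥340 trillion) × 0.58 / 0.6 ≈ −¥328.7 trillion.
The government should cut lump-sum taxes by ¥328.7 trillion.

−¥328.7 trillion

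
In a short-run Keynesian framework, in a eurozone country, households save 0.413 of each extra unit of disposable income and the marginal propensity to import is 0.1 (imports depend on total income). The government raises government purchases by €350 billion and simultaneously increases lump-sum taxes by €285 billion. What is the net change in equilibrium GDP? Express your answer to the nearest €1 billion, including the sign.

MPC = 1 − MPS = 1 − 0.413 = 0.587.
Expenditure multiplier = 1/(1 − c + m) = 1/(1 − 0.587 + 0.1) = 1/0.513 ≈ 1.949.
ΔG contributes k·ΔG = (+€350 billion) / 0.513 ≈ +€682.3 billion.
ΔT of +€285 billion changes first-round spending by −c·ΔT = −€167.295 billion, contributing k·(−c·ΔT) = (−€167.295 billion) / 0.513 ≈ −€326.1 billion.
Net ΔY = k(ΔG − c·ΔT) = (+€182.705 billion) / 0.513 ≈ +€356 billion.

+€356 billion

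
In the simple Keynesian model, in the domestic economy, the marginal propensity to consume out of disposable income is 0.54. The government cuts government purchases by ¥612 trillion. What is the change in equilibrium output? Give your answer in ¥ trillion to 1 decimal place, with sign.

−¥1,330.4 trillion

Expenditure multiplier = 1/(1 − MPC) = 1/(1 − 0.54) = 1/0.46 ≈ 2.174.
ΔY = k × ΔG = (−¥612 trillion) / 0.46 ≈ −¥1,330.4 trillion.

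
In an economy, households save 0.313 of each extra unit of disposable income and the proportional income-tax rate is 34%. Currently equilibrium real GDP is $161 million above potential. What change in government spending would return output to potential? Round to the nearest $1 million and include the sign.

−$88 million

MPC = 1 − MPS = 1 − 0.313 = 0.687.
Spending multiplier = 1/(1 − c(1−t)) = 1/(1 − 0.687×0.66) = 1/0.54658 ≈ 1.83.
Need ΔY = −$161 million, so ΔG = ΔY/k = (−$161 million) × 0.54658 ≈ −$88 million.
The government should cut government spending by $88 million.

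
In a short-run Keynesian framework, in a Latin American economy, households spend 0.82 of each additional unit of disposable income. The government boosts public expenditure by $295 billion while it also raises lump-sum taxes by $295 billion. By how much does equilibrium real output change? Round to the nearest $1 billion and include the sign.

+$295 billion

Expenditure multiplier = 1/(1 − MPC) = 1/(1 − 0.82) = 1/0.18 ≈ 5.556.
ΔG contributes k·ΔG = (+$295 billion) / 0.18 ≈ +$1,638.9 billion.
ΔT of +$295 billion changes first-round spending by −c·ΔT = −$241.9 billion, contributing k·(−c·ΔT) = (−$241.9 billion) / 0.18 ≈ −$1,343.9 billion.
With ΔG = ΔT and no other leakages, the balanced-budget multiplier is 1, so ΔY = ΔG = +$295 billion.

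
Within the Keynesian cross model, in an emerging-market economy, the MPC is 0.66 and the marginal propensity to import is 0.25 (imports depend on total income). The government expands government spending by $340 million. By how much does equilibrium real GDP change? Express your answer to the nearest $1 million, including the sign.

Expenditure multiplier = 1/(1 − c + m) = 1/(1 − 0.66 + 0.25) = 1/0.59 ≈ 1.695.
ΔY = k × ΔG = (+$340 million) / 0.59 ≈ +$576 million.

+$576 million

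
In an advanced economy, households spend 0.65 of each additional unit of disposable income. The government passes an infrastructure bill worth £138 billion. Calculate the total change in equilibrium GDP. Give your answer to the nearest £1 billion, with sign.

+£394 billion

Government-spending multiplier = 1/(1 − MPC) = 1/(1 − 0.65) = 1/0.35 ≈ 2.857.
ΔY = k × ΔG = (+£138 billion) / 0.35 ≈ +£394 billion.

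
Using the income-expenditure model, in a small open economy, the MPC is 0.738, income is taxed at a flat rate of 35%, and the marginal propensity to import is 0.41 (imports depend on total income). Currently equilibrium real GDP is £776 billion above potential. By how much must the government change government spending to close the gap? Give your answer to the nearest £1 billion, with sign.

Spending multiplier = 1/(1 − c(1−t) + m) = 1/(1 − 0.738×0.65 + 0.41) = 1/0.9303 ≈ 1.075.
Need ΔY = −£776 billion, so ΔG = ΔY/k = (−£776 billion) × 0.9303 ≈ −£722 billion.
The government should cut government spending by £722 billion.

−£722 billion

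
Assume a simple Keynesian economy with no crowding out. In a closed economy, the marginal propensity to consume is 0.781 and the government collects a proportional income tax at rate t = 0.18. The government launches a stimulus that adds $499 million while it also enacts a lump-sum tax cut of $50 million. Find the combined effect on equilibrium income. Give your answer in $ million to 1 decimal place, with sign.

+$1,496.3 million

Expenditure multiplier = 1/(1 − c(1−t)) = 1/(1 − 0.781×0.82) = 1/0.35958 ≈ 2.781.
ΔG contributes k·ΔG = (+$499 million) / 0.35958 ≈ +$1,387.7 million.
ΔT of −$50 million changes first-round spending by −c·ΔT = +$39.05 million, contributing k·(−c·ΔT) = (+$39.05 million) / 0.35958 ≈ +$108.6 million.
Net ΔY = k(ΔG − c·ΔT) = (+$538.05 million) / 0.35958 ≈ +$1,496.3 million.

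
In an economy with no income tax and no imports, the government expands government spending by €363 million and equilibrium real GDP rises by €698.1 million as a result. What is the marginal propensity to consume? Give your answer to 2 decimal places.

Implied spending multiplier k = ΔY/ΔG = 698.1/363 ≈ 1.9231.
Since k = 1/(1 − MPC), MPC = 1 − 1/k = 1 − ΔG/ΔY = 1 − 363/698.1 ≈ 0.48.

0.48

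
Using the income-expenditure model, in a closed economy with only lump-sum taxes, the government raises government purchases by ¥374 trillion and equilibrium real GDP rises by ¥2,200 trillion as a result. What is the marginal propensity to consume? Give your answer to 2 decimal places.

0.83

Implied spending multiplier k = ΔY/ΔG = 2,200/374 ≈ 5.8824.
Since k = 1/(1 − MPC), MPC = 1 − 1/k = 1 − ΔG/ΔY = 1 − 374/2,200 = 0.83.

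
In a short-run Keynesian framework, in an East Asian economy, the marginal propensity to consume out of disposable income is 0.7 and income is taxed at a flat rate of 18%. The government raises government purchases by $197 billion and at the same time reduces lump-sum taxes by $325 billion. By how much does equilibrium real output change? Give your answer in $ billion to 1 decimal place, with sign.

Expenditure multiplier = 1/(1 − c(1−t)) = 1/(1 − 0.7×0.82) = 1/0.426 ≈ 2.347.
ΔG contributes k·ΔG = (+$197 billion) / 0.426 ≈ +$462.4 billion.
ΔT of −$325 billion changes first-round spending by −c·ΔT = +$227.5 billion, contributing k·(−c·ΔT) = (+$227.5 billion) / 0.426 ≈ +$534 billion.
Net ΔY = k(ΔG − c·ΔT) = (+$424.5 billion) / 0.426 ≈ +$996.5 billion.

+$996.5 billion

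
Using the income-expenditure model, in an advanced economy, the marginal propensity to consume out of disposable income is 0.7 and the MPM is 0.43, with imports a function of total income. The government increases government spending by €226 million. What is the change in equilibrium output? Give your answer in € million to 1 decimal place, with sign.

+€309.6 million

Spending multiplier = 1/(1 − c + m) = 1/(1 − 0.7 + 0.43) = 1/0.73 ≈ 1.37.
ΔY = k × ΔG = (+€226 million) / 0.73 ≈ +€309.6 million.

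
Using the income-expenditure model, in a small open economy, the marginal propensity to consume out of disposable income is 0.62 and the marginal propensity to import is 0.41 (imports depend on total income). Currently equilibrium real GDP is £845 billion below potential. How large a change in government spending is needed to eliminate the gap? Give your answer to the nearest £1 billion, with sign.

+£668 billion

Spending multiplier = 1/(1 − c + m) = 1/(1 − 0.62 + 0.41) = 1/0.79 ≈ 1.266.
Need ΔY = +£845 billion, so ΔG = ΔY/k = (+£845 billion) × 0.79 ≈ +£668 billion.
The government should increase government spending by £668 billion.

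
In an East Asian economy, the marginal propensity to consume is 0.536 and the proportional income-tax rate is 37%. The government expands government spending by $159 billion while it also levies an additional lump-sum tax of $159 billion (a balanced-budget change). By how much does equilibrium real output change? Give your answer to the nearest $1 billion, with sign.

+$111 billion

Expenditure multiplier = 1/(1 − c(1−t)) = 1/(1 − 0.536×0.63) = 1/0.66232 ≈ 1.51.
ΔG contributes k·ΔG = (+$159 billion) / 0.66232 ≈ +$240.1 billion.
ΔT of +$159 billion changes first-round spending by −c·ΔT = −$85.224 billion, contributing k·(−c·ΔT) = (−$85.224 billion) / 0.66232 ≈ −$128.7 billion.
Net ΔY = k(ΔG − c·ΔT) = (+$73.776 billion) / 0.66232 ≈ +$111 billion.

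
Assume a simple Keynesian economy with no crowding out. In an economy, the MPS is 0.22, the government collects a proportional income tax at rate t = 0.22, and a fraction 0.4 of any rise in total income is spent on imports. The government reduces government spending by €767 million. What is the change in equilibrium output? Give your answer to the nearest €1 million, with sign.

MPC = 1 − MPS = 1 − 0.22 = 0.78.
Government-spending multiplier = 1/(1 − c(1−t) + m) = 1/(1 − 0.78×0.78 + 0.4) = 1/0.7916 ≈ 1.263.
ΔY = k × ΔG = (−€767 million) / 0.7916 ≈ −€969 million.

−€969 million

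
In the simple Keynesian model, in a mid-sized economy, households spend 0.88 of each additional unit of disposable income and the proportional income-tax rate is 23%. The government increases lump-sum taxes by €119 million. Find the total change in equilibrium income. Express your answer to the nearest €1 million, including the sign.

−€325 million

A lump-sum tax change of +€119 million shifts disposable income by −€119 million; first-round consumption changes by −c × ΔT = −0.88 × (+€119 million) = −€104.72 million.
Expenditure multiplier = 1/(1 − c(1−t)) = 1/(1 − 0.88×0.77) = 1/0.3224 ≈ 3.102.
The tax multiplier is −c × k ≈ −2.73, so ΔY = k × (−c·ΔT) = (−€104.72 million) / 0.3224 ≈ −€325 million.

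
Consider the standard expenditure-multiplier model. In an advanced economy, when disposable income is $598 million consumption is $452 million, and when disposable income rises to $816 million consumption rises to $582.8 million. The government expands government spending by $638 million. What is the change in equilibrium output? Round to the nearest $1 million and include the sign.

+$1,595 million

MPC = ΔC/ΔYd = (582.8 − 452)/(816 − 598) = 130.8/218 = 0.6.
Spending multiplier = 1/(1 − MPC) = 1/(1 − 0.6) = 1/0.4 = 2.5.
ΔY = k × ΔG = (+$638 million) / 0.4 = +$1,595 million.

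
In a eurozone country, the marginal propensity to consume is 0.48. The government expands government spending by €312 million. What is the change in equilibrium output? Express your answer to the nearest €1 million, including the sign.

+€600 million

Government-spending multiplier = 1/(1 − MPC) = 1/(1 − 0.48) = 1/0.52 ≈ 1.923.
ΔY = k × ΔG = (+€312 million) / 0.52 = +€600 million.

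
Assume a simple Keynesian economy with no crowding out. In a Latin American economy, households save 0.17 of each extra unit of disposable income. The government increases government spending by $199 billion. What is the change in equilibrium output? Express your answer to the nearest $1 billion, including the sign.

MPC = 1 − MPS = 1 − 0.17 = 0.83.
Expenditure multiplier = 1/(1 − MPC) = 1/(1 − 0.83) = 1/0.17 ≈ 5.882.
ΔY = k × ΔG = (+$199 billion) / 0.17 ≈ +$1,171 billion.

+$1,171 billion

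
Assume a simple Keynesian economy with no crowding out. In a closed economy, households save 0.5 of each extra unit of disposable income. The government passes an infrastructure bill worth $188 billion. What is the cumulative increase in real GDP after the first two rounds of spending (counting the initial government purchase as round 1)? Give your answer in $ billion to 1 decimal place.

MPC = 1 − MPS = 1 − 0.5 = 0.5.
Round 1 adds ΔG = $188 billion; each later round is MPC = 0.5 times the previous.
After 2 rounds: 188 + 94 = ΔG·(1 − c^2)/(1 − c) = 188 × (1 − 0.25)/0.5 = $282 billion.

$282.0 billion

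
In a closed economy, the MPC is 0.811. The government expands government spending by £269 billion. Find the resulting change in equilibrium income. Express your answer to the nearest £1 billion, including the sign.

Spending multiplier = 1/(1 − MPC) = 1/(1 − 0.811) = 1/0.189 ≈ 5.291.
ΔY = k × ΔG = (+£269 billion) / 0.189 ≈ +£1,423 billion.

+£1,423 billion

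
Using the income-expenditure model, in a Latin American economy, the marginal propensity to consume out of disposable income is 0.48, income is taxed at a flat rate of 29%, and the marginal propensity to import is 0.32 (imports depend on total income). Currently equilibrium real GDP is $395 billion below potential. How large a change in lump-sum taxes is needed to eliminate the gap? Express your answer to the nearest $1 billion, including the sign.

−$806 billion

Spending multiplier = 1/(1 − c(1−t) + m) = 1/(1 − 0.48×0.71 + 0.32) = 1/0.9792 ≈ 1.021.
Tax multiplier = −c·k = −0.48/0.9792 ≈ −0.49. Need ΔY = +$395 billion, so ΔT = ΔY/(−c·k) = −(+$395 billion) × 0.9792 / 0.48 ≈ −$806 billion.
The government should cut lump-sum taxes by $806 billion.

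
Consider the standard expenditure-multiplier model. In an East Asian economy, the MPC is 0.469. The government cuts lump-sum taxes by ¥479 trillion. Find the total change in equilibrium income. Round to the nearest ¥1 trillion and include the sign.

A lump-sum tax change of −¥479 trillion shifts disposable income by +¥479 trillion; first-round consumption changes by −c × ΔT = −0.469 × (−¥479 trillion) = +¥224.651 trillion.
Expenditure multiplier = 1/(1 − MPC) = 1/(1 − 0.469) = 1/0.531 ≈ 1.883.
The tax multiplier is −c × k ≈ −0.883, so ΔY = k × (−c·ΔT) = (+¥224.651 trillion) / 0.531 ≈ +¥423 trillion.

+¥423 trillion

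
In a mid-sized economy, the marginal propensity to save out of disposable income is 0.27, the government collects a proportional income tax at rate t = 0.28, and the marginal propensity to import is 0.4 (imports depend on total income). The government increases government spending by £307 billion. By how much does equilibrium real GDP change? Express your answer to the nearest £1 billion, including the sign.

+£351 billion

MPC = 1 − MPS = 1 − 0.27 = 0.73.
Spending multiplier = 1/(1 − c(1−t) + m) = 1/(1 − 0.73×0.72 + 0.4) = 1/0.8744 ≈ 1.144.
ΔY = k × ΔG = (+£307 billion) / 0.8744 ≈ +£351 billion.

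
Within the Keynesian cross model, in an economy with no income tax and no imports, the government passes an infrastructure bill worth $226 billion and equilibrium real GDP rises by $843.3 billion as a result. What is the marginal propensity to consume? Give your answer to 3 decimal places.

0.732

Implied spending multiplier k = ΔY/ΔG = 843.3/226 ≈ 3.7314.
Since k = 1/(1 − MPC), MPC = 1 − 1/k = 1 − ΔG/ΔY = 1 − 226/843.3 ≈ 0.732.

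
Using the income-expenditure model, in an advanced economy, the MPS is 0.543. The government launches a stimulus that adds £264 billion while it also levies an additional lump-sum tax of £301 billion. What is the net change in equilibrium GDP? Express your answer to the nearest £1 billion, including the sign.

+£233 billion

MPC = 1 − MPS = 1 − 0.543 = 0.457.
Expenditure multiplier = 1/(1 − MPC) = 1/(1 − 0.457) = 1/0.543 ≈ 1.842.
ΔG contributes k·ΔG = (+£264 billion) / 0.543 ≈ +£486.2 billion.
ΔT of +£301 billion changes first-round spending by −c·ΔT = −£137.557 billion, contributing k·(−c·ΔT) = (−£137.557 billion) / 0.543 ≈ −£253.3 billion.
Net ΔY = k(ΔG − c·ΔT) = (+£126.443 billion) / 0.543 ≈ +£233 billion.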